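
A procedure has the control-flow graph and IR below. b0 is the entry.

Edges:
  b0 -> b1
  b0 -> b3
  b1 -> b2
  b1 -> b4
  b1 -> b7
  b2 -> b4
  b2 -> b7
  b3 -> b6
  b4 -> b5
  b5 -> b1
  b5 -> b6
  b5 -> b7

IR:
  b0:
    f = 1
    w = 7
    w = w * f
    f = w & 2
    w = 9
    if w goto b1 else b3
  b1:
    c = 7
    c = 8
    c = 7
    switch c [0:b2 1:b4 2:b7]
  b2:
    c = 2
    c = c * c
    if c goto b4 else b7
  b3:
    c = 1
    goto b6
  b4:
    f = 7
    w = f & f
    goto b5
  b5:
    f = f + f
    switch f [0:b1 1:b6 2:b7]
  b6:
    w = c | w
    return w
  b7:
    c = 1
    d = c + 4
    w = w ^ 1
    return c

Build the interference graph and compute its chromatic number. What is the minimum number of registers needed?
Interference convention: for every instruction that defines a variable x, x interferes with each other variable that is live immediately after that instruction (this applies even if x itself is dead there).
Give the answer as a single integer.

def/use:
  b0 def {f,w} use ∅
  b1 def {c} use ∅
  b2 def {c} use ∅
  b3 def {c} use ∅
  b4 def {f,w} use ∅
  b5 def {f} use {f}
  b6 def {w} use {c,w}
  b7 def {c,d,w} use {w}

Live sets:
  b0 li=∅ lo={w}
  b1 li={w} lo={c,w}
  b2 li={w} lo={c,w}
  b3 li={w} lo={c,w}
  b4 li={c} lo={c,f,w}
  b5 li={c,f,w} lo={c,w}
  b6 li={c,w} lo=∅
  b7 li={w} lo=∅

Conflict graph:
  c: {d,f,w}
  d: {c,w}
  f: {c,w}
  w: {c,d,f}

Chromatic number:
  lower bound: {c,d,w} mutually conflict ⇒ χ ≥ 3
  3-colouring: R0={c}  R1={w}  R2={d,f}
  χ = 3

Answer: 3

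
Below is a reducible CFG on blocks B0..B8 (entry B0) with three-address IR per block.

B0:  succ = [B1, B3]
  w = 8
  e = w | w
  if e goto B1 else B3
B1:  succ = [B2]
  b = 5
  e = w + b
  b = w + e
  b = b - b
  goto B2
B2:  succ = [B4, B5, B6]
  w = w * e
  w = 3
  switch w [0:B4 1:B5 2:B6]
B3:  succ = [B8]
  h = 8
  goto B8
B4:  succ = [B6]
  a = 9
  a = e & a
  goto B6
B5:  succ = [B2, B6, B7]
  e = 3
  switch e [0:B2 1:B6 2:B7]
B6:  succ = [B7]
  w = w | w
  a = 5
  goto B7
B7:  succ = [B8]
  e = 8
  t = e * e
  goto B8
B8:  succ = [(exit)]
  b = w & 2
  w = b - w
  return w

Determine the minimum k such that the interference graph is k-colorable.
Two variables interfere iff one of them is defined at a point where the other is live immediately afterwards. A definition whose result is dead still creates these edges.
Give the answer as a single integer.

Answer: 3

Analysis:
def/use:
  B0: def={e,w} ue=∅
  B1: def={b,e} ue={w}
  B2: def={w} ue={e,w}
  B3: def={h} ue=∅
  B4: def={a} ue={e}
  B5: def={e} ue=∅
  B6: def={a,w} ue={w}
  B7: def={e,t} ue=∅
  B8: def={b,w} ue={w}

Backward fixpoint:
  live B0: ∅→{w}
  live B1: {w}→{e,w}
  live B2: {e,w}→{e,w}
  live B3: {w}→{w}
  live B4: {e,w}→{w}
  live B5: {w}→{e,w}
  live B6: {w}→{w}
  live B7: {w}→{w}
  live B8: {w}→∅

Conflict graph:
  a — {e,w}
  b — {e,w}
  e — {a,b,w}
  h — {w}
  t — {w}
  w — {a,b,e,h,t}

Colouring:
  {a,e,w} pairwise interfere (3-clique) ⇒ χ ≥ 3
  assign a→c2 b→c2 e→c1 h→c1 t→c1 w→c0 — no edge inside a register ⇒ χ ≤ 3
  χ = 3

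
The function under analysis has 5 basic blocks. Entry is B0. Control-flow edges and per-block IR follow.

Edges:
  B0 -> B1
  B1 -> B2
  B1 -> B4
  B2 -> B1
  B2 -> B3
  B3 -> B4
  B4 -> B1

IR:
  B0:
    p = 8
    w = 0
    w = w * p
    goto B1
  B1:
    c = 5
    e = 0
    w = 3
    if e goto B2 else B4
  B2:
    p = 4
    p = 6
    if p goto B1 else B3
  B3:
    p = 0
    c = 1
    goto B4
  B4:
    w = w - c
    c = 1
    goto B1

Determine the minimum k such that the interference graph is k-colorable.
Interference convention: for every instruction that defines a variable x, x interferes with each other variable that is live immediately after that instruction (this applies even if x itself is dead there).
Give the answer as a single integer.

Block summaries:
  B0 def {p,w} use ∅
  B1 def {c,e,w} use ∅
  B2 def {p} use ∅
  B3 def {c,p} use ∅
  B4 def {c,w} use {c,w}

Live sets:
  B0: in=∅ out=∅
  B1: in=∅ out={c,w}
  B2: in={w} out={w}
  B3: in={w} out={c,w}
  B4: in={c,w} out=∅

Interfere edges:
  c — {e,w}
  e — {c,w}
  p — {w}
  w — {c,e,p}

Chromatic number:
  {c,e,w} pairwise interfere (3-clique) ⇒ χ ≥ 3
  3-colouring: c0={w}  c1={c,p}  c2={e}
  χ = 3

Answer: 3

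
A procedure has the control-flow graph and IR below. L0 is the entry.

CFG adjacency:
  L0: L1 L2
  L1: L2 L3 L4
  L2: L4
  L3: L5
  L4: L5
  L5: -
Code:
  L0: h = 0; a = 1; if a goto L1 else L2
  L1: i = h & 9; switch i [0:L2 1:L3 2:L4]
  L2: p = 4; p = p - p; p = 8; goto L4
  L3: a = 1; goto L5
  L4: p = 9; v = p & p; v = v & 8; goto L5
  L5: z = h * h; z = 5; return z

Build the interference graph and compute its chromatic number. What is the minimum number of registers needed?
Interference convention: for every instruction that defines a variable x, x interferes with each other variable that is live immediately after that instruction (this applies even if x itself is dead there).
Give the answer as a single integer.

Block summaries:
  L0 def {a,h} use ∅
  L1 def {i} use {h}
  L2 def {p} use ∅
  L3 def {a} use ∅
  L4 def {p,v} use ∅
  L5 def {z} use {h}

Liveness:
  L0 li=∅ lo={h}
  L1 li={h} lo={h}
  L2 li={h} lo={h}
  L3 li={h} lo={h}
  L4 li={h} lo={h}
  L5 li={h} lo=∅

Interference:
  a: {h}
  h: {a,i,p,v}
  i: {h}
  p: {h}
  v: {h}
  z: ∅

Chromatic number:
  {a,h} pairwise interfere (2-clique) ⇒ χ ≥ 2
  2-colouring: r0={h,z}  r1={a,i,p,v}
  χ = 2

Answer: 2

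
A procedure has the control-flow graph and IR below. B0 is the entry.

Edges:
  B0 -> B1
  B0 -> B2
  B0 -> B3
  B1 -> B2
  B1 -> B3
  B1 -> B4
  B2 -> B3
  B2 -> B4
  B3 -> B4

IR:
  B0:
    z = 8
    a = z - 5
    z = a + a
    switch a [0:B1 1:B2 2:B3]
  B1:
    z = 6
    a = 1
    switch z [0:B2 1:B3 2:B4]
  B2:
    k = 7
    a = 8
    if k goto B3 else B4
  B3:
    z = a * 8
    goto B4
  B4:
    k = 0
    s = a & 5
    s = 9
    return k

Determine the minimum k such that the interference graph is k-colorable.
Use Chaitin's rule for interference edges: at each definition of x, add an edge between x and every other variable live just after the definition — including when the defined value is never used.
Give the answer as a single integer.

Per-block:
  B0: {a,z} / ∅
  B1: {a,z} / ∅
  B2: {a,k} / ∅
  B3: {z} / {a}
  B4: {k,s} / {a}

Backward fixpoint:
  B0: in=∅ out={a}
  B1: in=∅ out={a}
  B2: in=∅ out={a}
  B3: in={a} out={a}
  B4: in={a} out=∅

Interference:
  a: {k,z}
  k: {a,s}
  s: {k}
  z: {a}

Chromatic number:
  lower bound: {a,k} mutually conflict ⇒ χ ≥ 2
  2-colouring: R0={a,s}  R1={k,z}
  χ = 2

Answer: 2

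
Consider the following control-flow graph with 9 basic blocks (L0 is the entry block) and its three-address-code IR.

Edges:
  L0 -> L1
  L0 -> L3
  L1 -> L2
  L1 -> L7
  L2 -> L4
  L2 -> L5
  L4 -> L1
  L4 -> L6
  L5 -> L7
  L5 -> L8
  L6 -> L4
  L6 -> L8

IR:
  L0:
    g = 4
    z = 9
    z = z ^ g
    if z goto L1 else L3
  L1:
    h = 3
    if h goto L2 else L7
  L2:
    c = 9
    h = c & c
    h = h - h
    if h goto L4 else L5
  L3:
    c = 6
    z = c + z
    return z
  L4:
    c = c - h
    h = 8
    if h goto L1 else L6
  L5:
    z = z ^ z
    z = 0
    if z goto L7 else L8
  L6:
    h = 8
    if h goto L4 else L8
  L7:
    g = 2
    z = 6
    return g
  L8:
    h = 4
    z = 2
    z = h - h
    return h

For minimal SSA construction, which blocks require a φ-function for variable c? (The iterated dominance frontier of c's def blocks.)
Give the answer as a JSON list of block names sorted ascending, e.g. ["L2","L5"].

idom tree: L1←L0 L2←L1 L3←L0 L4←L2 L5←L2 L6←L4 L7←L1 L8←L2
Join-block Dom:
  L1: preds {L0,L4}: {L0} ∩ {L0,L1,L2,L4} = {L0}; idom=L0
  L4: preds {L2,L6}: {L0,L1,L2} ∩ {L0,L1,L2,L4,L6} = {L0,L1,L2}; idom=L2
  L7: preds {L1,L5}: {L0,L1} ∩ {L0,L1,L2,L5} = {L0,L1}; idom=L1
  L8: preds {L5,L6}: {L0,L1,L2,L5} ∩ {L0,L1,L2,L4,L6} = {L0,L1,L2}; idom=L2

DF derivation:
  L1←L0: walk · to L0
  L1←L4: walk L4→L2→L1 to L0
  L4←L2: walk · to L2
  L4←L6: walk L6→L4 to L2
  L7←L1: walk · to L1
  L7←L5: walk L5→L2 to L1
  L8←L5: walk L5 to L2
  L8←L6: walk L6→L4 to L2
  L0: DF=∅
  L1: DF={L1}
  L2: DF={L1,L7}
  L3: DF=∅
  L4: DF={L1,L4,L8}
  L5: DF={L7,L8}
  L6: DF={L4,L8}
  L7: DF=∅
  L8: DF=∅

φ for c: defs {L2,L3,L4}
  DF⁺ = {L1,L4,L7,L8}

Answer: ["L1", "L4", "L7", "L8"]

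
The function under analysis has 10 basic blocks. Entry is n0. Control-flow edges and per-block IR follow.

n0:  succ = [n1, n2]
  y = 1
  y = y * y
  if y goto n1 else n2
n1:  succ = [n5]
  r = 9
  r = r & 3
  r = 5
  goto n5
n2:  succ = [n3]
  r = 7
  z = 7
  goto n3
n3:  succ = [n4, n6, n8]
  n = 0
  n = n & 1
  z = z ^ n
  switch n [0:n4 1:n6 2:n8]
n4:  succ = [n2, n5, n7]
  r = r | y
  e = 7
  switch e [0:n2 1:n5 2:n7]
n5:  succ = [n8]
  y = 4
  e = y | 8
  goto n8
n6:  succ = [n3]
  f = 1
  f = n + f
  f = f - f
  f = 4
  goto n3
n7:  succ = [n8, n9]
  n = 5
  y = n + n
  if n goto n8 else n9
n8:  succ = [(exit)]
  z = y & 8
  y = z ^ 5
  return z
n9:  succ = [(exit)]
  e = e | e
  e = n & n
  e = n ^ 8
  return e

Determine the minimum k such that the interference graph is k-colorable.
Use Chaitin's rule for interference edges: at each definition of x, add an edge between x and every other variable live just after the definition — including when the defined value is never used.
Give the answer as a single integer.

Block summaries:
  n0 def {y} use ∅
  n1 def {r} use ∅
  n2 def {r,z} use ∅
  n3 def {n,z} use {z}
  n4 def {e,r} use {r,y}
  n5 def {e,y} use ∅
  n6 def {f} use {n}
  n7 def {n,y} use ∅
  n8 def {y,z} use {y}
  n9 def {e} use {e,n}

Backward fixpoint:
  n0: in=∅ out={y}
  n1: in=∅ out=∅
  n2: in={y} out={r,y,z}
  n3: in={r,y,z} out={n,r,y,z}
  n4: in={r,y} out={e,y}
  n5: in=∅ out={y}
  n6: in={n,r,y,z} out={r,y,z}
  n7: in={e} out={e,n,y}
  n8: in={y} out=∅
  n9: in={e,n} out=∅

Interfere edges:
  e — {n,y}
  f — {n,r,y,z}
  n — {e,f,r,y,z}
  r — {f,n,y,z}
  y — {e,f,n,r,z}
  z — {f,n,r,y}

Registers:
  lower bound: {f,n,r,y,z} mutually conflict ⇒ χ ≥ 5
  assign e→R2 f→R2 n→R0 r→R3 y→R1 z→R4 — no edge inside a register ⇒ χ ≤ 5
  χ = 5

Answer: 5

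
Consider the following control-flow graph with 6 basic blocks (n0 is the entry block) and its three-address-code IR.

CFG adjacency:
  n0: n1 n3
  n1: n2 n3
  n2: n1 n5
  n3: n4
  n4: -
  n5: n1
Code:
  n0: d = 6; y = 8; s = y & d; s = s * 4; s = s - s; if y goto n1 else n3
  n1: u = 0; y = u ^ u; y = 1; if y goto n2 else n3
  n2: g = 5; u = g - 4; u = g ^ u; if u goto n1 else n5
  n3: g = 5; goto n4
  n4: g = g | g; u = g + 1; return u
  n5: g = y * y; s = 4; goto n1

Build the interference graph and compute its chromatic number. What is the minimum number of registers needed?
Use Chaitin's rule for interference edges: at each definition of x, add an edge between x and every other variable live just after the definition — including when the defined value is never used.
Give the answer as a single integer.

Answer: 3

Derivation:
def/use:
  n0: {d,s,y} / ∅
  n1: {u,y} / ∅
  n2: {g,u} / ∅
  n3: {g} / ∅
  n4: {g,u} / {g}
  n5: {g,s} / {y}

Live sets:
  live n0: ∅→∅
  live n1: ∅→{y}
  live n2: {y}→{y}
  live n3: ∅→{g}
  live n4: {g}→∅
  live n5: {y}→∅

Interference:
  d — {y}
  g — {u,y}
  s — {y}
  u — {g,y}
  y — {d,g,s,u}

Registers:
  {g,u,y} pairwise interfere (3-clique) ⇒ χ ≥ 3
  assign d→c1 g→c1 s→c1 u→c2 y→c0 — no edge inside a register ⇒ χ ≤ 3
  χ = 3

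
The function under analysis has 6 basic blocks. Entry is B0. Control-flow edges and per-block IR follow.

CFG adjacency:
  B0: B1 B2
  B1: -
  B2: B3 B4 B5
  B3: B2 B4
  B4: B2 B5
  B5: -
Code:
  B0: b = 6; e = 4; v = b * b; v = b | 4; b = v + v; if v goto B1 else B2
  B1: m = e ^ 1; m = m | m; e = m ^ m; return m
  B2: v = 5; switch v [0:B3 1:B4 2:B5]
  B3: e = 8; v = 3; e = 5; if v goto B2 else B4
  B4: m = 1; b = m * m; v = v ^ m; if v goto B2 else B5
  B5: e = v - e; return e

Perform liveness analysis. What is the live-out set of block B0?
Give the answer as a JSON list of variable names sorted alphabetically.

Answer: ["e"]

Working:
Block summaries:
  B0: {b,e,v} / ∅
  B1: {e,m} / {e}
  B2: {v} / ∅
  B3: {e,v} / ∅
  B4: {b,m,v} / {v}
  B5: {e} / {e,v}

Live sets:
  B0 li=∅ lo={e}
  B1 li={e} lo=∅
  B2 li={e} lo={e,v}
  B3 li=∅ lo={e,v}
  B4 li={e,v} lo={e,v}
  B5 li={e,v} lo=∅

live-out(B0) = ["e"]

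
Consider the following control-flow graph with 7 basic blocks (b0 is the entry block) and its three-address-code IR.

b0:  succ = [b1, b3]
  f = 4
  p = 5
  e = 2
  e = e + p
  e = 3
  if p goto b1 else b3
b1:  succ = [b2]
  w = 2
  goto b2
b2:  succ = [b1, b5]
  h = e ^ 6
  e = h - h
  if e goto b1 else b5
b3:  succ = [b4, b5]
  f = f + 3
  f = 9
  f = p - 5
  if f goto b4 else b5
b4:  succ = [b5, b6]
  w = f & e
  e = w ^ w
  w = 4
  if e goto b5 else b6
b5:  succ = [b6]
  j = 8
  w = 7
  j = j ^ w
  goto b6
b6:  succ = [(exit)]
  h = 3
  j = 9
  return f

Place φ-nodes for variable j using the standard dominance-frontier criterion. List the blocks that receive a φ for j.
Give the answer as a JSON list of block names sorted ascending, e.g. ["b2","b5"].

idom tree: b1←b0 b2←b1 b3←b0 b4←b3 b5←b0 b6←b0
Dom∩ at merges:
  b1: preds {b0,b2}: {b0} ∩ {b0,b1,b2} = {b0}; idom=b0
  b5: preds {b2,b3,b4}: {b0,b1,b2} ∩ {b0,b3} ∩ {b0,b3,b4} = {b0}; idom=b0
  b6: preds {b4,b5}: {b0,b3,b4} ∩ {b0,b5} = {b0}; idom=b0

Frontier:
  b1←b0: walk · to b0
  b1←b2: walk b2→b1 to b0
  b5←b2: walk b2→b1 to b0
  b5←b3: walk b3 to b0
  b5←b4: walk b4→b3 to b0
  b6←b4: walk b4→b3 to b0
  b6←b5: walk b5 to b0
  b0: DF=∅
  b1: DF={b1,b5}
  b2: DF={b1,b5}
  b3: DF={b5,b6}
  b4: DF={b5,b6}
  b5: DF={b6}
  b6: DF=∅

φ for j: defs {b5,b6}
  DF⁺ = {b6}

Answer: ["b6"]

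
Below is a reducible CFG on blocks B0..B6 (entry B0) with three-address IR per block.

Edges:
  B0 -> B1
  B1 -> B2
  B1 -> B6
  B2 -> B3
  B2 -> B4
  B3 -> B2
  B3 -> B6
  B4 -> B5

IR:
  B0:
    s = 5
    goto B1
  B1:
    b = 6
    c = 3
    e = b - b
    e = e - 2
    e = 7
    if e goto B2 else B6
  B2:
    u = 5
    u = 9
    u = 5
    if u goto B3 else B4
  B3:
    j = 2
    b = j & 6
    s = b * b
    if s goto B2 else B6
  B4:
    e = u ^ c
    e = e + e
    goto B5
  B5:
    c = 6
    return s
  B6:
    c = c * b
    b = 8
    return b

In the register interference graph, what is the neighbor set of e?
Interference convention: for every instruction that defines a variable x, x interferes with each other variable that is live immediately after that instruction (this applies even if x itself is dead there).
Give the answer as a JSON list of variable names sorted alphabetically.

Answer: ["b", "c", "s"]

Working:
def/use:
  B0 def {s} use ∅
  B1 def {b,c,e} use ∅
  B2 def {u} use ∅
  B3 def {b,j,s} use ∅
  B4 def {e} use {c,u}
  B5 def {c} use {s}
  B6 def {b,c} use {b,c}

Liveness:
  live B0: ∅→{s}
  live B1: {s}→{b,c,s}
  live B2: {c,s}→{c,s,u}
  live B3: {c}→{b,c,s}
  live B4: {c,s,u}→{s}
  live B5: {s}→∅
  live B6: {b,c}→∅

Interfere edges:
  b — {c,e,s}
  c — {b,e,j,s,u}
  e — {b,c,s}
  j — {c}
  s — {b,c,e,u}
  u — {c,s}

N(e) = ["b", "c", "s"]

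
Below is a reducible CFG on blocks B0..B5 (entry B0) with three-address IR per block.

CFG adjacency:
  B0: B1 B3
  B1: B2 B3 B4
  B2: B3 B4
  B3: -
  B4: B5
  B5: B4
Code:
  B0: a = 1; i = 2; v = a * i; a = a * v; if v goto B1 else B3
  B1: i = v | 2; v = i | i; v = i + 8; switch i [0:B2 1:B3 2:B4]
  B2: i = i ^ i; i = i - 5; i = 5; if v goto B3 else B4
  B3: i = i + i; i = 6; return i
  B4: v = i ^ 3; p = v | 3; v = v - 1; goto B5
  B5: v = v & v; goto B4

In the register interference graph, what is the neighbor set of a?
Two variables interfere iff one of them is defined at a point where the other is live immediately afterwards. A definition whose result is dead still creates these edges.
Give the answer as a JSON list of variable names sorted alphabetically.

Block summaries:
  B0 def {a,i,v} use ∅
  B1 def {i,v} use {v}
  B2 def {i} use {i,v}
  B3 def {i} use {i}
  B4 def {p,v} use {i}
  B5 def {v} use {v}

Live sets:
  B0: in=∅ out={i,v}
  B1: in={v} out={i,v}
  B2: in={i,v} out={i}
  B3: in={i} out=∅
  B4: in={i} out={i,v}
  B5: in={i,v} out={i}

Interfere edges:
  a — {i,v}
  i — {a,p,v}
  p — {i,v}
  v — {a,i,p}

N(a) = ["i", "v"]

Answer: ["i", "v"]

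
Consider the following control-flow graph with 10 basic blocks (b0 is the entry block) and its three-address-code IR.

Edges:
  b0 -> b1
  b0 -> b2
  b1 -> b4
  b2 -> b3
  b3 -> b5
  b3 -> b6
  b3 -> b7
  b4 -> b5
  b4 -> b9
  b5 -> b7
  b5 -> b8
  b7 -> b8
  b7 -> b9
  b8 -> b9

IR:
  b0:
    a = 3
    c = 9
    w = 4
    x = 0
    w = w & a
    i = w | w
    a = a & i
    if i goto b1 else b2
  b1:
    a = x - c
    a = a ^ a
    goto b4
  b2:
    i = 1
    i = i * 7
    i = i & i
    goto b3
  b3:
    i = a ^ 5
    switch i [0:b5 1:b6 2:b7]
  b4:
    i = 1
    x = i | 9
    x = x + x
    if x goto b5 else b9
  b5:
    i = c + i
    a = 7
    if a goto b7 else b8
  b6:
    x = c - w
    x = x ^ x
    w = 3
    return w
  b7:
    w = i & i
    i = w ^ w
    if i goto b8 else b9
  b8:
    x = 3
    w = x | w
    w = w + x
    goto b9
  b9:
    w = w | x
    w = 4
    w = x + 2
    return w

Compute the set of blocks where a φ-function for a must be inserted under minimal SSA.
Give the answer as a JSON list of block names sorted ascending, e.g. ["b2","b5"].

Answer: ["b5", "b7", "b8", "b9"]

Analysis:
idom tree: b1←b0 b2←b0 b3←b2 b4←b1 b5←b0 b6←b3 b7←b0 b8←b0 b9←b0
Dom at joins:
  b5: preds {b3,b4}: {b0,b2,b3} ∩ {b0,b1,b4} = {b0}; idom=b0
  b7: preds {b3,b5}: {b0,b2,b3} ∩ {b0,b5} = {b0}; idom=b0
  b8: preds {b5,b7}: {b0,b5} ∩ {b0,b7} = {b0}; idom=b0
  b9: preds {b4,b7,b8}: {b0,b1,b4} ∩ {b0,b7} ∩ {b0,b8} = {b0}; idom=b0

DF derivation:
  join b5 pred b3: b3→b2 stop@b0
  join b5 pred b4: b4→b1 stop@b0
  join b7 pred b3: b3→b2 stop@b0
  join b7 pred b5: b5 stop@b0
  join b8 pred b5: b5 stop@b0
  join b8 pred b7: b7 stop@b0
  join b9 pred b4: b4→b1 stop@b0
  join b9 pred b7: b7 stop@b0
  join b9 pred b8: b8 stop@b0
  DF(b0)=∅
  DF(b1)={b5,b9}
  DF(b2)={b5,b7}
  DF(b3)={b5,b7}
  DF(b4)={b5,b9}
  DF(b5)={b7,b8}
  DF(b6)=∅
  DF(b7)={b8,b9}
  DF(b8)={b9}
  DF(b9)=∅

φ for a: defs {b0,b1,b5}
  DF⁺ = {b5,b7,b8,b9}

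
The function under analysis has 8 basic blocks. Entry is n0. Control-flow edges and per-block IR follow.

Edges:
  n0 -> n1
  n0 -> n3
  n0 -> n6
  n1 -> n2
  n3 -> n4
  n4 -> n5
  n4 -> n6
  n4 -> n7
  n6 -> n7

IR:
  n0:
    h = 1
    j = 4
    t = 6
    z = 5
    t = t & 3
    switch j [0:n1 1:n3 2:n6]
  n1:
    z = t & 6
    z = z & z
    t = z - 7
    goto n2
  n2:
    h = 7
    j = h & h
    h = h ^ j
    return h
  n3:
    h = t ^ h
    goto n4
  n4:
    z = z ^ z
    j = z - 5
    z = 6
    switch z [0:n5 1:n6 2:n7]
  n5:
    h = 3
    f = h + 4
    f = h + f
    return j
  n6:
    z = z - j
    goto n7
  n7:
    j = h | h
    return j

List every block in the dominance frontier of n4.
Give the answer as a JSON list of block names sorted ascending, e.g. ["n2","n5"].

Answer: ["n6", "n7"]

Derivation:
idom tree: n1←n0 n2←n1 n3←n0 n4←n3 n5←n4 n6←n0 n7←n0
Join-block Dom:
  n6: preds {n0,n4}: {n0} ∩ {n0,n3,n4} = {n0}; idom=n0
  n7: preds {n4,n6}: {n0,n3,n4} ∩ {n0,n6} = {n0}; idom=n0

Frontier:
  join n6 pred n0: · stop@n0
  join n6 pred n4: n4→n3 stop@n0
  join n7 pred n4: n4→n3 stop@n0
  join n7 pred n6: n6 stop@n0
  n0 → ∅
  n1 → ∅
  n2 → ∅
  n3 → {n6,n7}
  n4 → {n6,n7}
  n5 → ∅
  n6 → {n7}
  n7 → ∅

DF(n4) = ["n6", "n7"]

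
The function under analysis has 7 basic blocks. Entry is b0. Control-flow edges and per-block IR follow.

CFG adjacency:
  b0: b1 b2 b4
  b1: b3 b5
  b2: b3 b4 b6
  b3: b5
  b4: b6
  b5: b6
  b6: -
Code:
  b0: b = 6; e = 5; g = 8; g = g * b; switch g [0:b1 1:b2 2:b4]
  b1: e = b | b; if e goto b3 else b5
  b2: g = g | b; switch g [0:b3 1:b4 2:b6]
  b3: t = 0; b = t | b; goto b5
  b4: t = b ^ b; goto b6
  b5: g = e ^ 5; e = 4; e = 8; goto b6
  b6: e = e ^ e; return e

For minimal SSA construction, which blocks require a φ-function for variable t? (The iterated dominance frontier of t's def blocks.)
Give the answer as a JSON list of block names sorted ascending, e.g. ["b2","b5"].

idom tree: b1←b0 b2←b0 b3←b0 b4←b0 b5←b0 b6←b0
Join-block Dom:
  b3: preds {b1,b2}: {b0,b1} ∩ {b0,b2} = {b0}; idom=b0
  b4: preds {b0,b2}: {b0} ∩ {b0,b2} = {b0}; idom=b0
  b5: preds {b1,b3}: {b0,b1} ∩ {b0,b3} = {b0}; idom=b0
  b6: preds {b2,b4,b5}: {b0,b2} ∩ {b0,b4} ∩ {b0,b5} = {b0}; idom=b0

DF walk-up:
  b3←b1: walk b1 to b0
  b3←b2: walk b2 to b0
  b4←b0: walk · to b0
  b4←b2: walk b2 to b0
  b5←b1: walk b1 to b0
  b5←b3: walk b3 to b0
  b6←b2: walk b2 to b0
  b6←b4: walk b4 to b0
  b6←b5: walk b5 to b0
  DF(b0)=∅
  DF(b1)={b3,b5}
  DF(b2)={b3,b4,b6}
  DF(b3)={b5}
  DF(b4)={b6}
  DF(b5)={b6}
  DF(b6)=∅

φ for t: defs {b3,b4}
  DF⁺ = {b5,b6}

Answer: ["b5", "b6"]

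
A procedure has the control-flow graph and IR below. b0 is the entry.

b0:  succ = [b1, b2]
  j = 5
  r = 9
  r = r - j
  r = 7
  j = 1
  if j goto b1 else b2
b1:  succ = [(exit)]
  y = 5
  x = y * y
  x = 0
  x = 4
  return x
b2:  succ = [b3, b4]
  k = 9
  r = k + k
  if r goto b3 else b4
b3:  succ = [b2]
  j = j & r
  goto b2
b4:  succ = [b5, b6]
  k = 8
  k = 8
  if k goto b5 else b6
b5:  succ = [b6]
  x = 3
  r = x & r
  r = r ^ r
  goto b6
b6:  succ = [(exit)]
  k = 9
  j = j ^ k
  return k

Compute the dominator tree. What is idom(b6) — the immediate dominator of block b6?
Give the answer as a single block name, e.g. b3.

idom tree: b1←b0 b2←b0 b3←b2 b4←b2 b5←b4 b6←b4
Dom at joins:
  b2: preds {b0,b3}: {b0} ∩ {b0,b2,b3} = {b0}; idom=b0
  b6: preds {b4,b5}: {b0,b2,b4} ∩ {b0,b2,b4,b5} = {b0,b2,b4}; idom=b4

idom(b6) = b4

Answer: b4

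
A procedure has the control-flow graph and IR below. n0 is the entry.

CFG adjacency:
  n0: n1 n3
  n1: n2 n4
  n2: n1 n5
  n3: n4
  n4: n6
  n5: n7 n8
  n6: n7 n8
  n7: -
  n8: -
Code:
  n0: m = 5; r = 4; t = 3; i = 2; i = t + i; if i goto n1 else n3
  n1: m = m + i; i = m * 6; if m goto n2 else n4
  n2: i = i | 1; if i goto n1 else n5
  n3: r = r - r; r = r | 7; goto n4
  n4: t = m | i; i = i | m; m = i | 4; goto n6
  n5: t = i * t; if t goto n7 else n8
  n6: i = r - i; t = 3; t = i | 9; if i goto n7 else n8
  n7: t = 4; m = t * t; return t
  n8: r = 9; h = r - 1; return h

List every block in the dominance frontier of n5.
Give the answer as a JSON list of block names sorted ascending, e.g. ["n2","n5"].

Answer: ["n7", "n8"]

Working:
idom tree: n1←n0 n2←n1 n3←n0 n4←n0 n5←n2 n6←n4 n7←n0 n8←n0
Dom∩ at merges:
  n1: preds {n0,n2}: {n0} ∩ {n0,n1,n2} = {n0}; idom=n0
  n4: preds {n1,n3}: {n0,n1} ∩ {n0,n3} = {n0}; idom=n0
  n7: preds {n5,n6}: {n0,n1,n2,n5} ∩ {n0,n4,n6} = {n0}; idom=n0
  n8: preds {n5,n6}: {n0,n1,n2,n5} ∩ {n0,n4,n6} = {n0}; idom=n0

DF walk-up:
  n1←n0: walk · to n0
  n1←n2: walk n2→n1 to n0
  n4←n1: walk n1 to n0
  n4←n3: walk n3 to n0
  n7←n5: walk n5→n2→n1 to n0
  n7←n6: walk n6→n4 to n0
  n8←n5: walk n5→n2→n1 to n0
  n8←n6: walk n6→n4 to n0
  DF(n0)=∅
  DF(n1)={n1,n4,n7,n8}
  DF(n2)={n1,n7,n8}
  DF(n3)={n4}
  DF(n4)={n7,n8}
  DF(n5)={n7,n8}
  DF(n6)={n7,n8}
  DF(n7)=∅
  DF(n8)=∅

DF(n5) = ["n7", "n8"]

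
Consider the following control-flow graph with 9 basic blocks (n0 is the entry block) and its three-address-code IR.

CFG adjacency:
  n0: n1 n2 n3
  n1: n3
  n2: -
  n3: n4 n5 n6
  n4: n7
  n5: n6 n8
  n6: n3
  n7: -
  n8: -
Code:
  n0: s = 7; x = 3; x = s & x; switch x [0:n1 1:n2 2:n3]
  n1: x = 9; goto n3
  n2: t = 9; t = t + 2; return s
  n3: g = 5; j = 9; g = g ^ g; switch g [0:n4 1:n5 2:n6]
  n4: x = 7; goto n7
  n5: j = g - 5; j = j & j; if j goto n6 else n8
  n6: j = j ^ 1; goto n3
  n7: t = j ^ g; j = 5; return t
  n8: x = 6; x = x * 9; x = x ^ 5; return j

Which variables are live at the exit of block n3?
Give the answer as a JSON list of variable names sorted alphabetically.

Block summaries:
  n0 def {s,x} use ∅
  n1 def {x} use ∅
  n2 def {t} use {s}
  n3 def {g,j} use ∅
  n4 def {x} use ∅
  n5 def {j} use {g}
  n6 def {j} use {j}
  n7 def {j,t} use {g,j}
  n8 def {x} use {j}

Live sets:
  live n0: ∅→{s}
  live n1: ∅→∅
  live n2: {s}→∅
  live n3: ∅→{g,j}
  live n4: {g,j}→{g,j}
  live n5: {g}→{j}
  live n6: {j}→∅
  live n7: {g,j}→∅
  live n8: {j}→∅

live-out(n3) = ["g", "j"]

Answer: ["g", "j"]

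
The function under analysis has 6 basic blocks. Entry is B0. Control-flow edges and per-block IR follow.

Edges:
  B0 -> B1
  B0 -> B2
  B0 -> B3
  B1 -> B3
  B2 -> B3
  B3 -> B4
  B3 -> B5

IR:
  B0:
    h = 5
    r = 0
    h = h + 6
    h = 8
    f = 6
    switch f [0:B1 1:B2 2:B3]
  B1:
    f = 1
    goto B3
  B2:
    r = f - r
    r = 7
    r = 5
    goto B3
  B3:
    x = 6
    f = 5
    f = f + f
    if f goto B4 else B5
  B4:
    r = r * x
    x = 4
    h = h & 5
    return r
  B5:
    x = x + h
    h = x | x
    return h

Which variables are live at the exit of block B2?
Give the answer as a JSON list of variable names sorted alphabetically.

Answer: ["h", "r"]

Working:
Block summaries:
  B0 def {f,h,r} use ∅
  B1 def {f} use ∅
  B2 def {r} use {f,r}
  B3 def {f,x} use ∅
  B4 def {h,r,x} use {h,r,x}
  B5 def {h,x} use {h,x}

Liveness:
  live B0: ∅→{f,h,r}
  live B1: {h,r}→{h,r}
  live B2: {f,h,r}→{h,r}
  live B3: {h,r}→{h,r,x}
  live B4: {h,r,x}→∅
  live B5: {h,x}→∅

live-out(B2) = ["h", "r"]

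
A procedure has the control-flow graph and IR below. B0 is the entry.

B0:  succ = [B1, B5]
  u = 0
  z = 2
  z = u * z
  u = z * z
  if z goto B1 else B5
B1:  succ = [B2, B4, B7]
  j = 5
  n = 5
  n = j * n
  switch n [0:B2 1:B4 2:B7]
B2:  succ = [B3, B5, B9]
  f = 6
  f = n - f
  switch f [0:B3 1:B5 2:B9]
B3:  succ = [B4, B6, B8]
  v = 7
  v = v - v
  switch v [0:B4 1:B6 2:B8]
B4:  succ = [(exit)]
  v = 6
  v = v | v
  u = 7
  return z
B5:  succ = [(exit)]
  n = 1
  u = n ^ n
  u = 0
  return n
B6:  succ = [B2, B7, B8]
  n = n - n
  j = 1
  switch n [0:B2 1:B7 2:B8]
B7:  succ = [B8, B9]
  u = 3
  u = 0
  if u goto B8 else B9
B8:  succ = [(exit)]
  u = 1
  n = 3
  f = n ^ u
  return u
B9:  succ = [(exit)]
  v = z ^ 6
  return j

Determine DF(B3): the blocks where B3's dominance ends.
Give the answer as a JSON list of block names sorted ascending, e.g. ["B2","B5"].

idom tree: B1←B0 B2←B1 B3←B2 B4←B1 B5←B0 B6←B3 B7←B1 B8←B1 B9←B1
Dom∩ at merges:
  B2: preds {B1,B6}: {B0,B1} ∩ {B0,B1,B2,B3,B6} = {B0,B1}; idom=B1
  B4: preds {B1,B3}: {B0,B1} ∩ {B0,B1,B2,B3} = {B0,B1}; idom=B1
  B5: preds {B0,B2}: {B0} ∩ {B0,B1,B2} = {B0}; idom=B0
  B7: preds {B1,B6}: {B0,B1} ∩ {B0,B1,B2,B3,B6} = {B0,B1}; idom=B1
  B8: preds {B3,B6,B7}: {B0,B1,B2,B3} ∩ {B0,B1,B2,B3,B6} ∩ {B0,B1,B7} = {B0,B1}; idom=B1
  B9: preds {B2,B7}: {B0,B1,B2} ∩ {B0,B1,B7} = {B0,B1}; idom=B1

DF derivation:
  join B2 pred B1: · stop@B1
  join B2 pred B6: B6→B3→B2 stop@B1
  join B4 pred B1: · stop@B1
  join B4 pred B3: B3→B2 stop@B1
  join B5 pred B0: · stop@B0
  join B5 pred B2: B2→B1 stop@B0
  join B7 pred B1: · stop@B1
  join B7 pred B6: B6→B3→B2 stop@B1
  join B8 pred B3: B3→B2 stop@B1
  join B8 pred B6: B6→B3→B2 stop@B1
  join B8 pred B7: B7 stop@B1
  join B9 pred B2: B2 stop@B1
  join B9 pred B7: B7 stop@B1
  DF(B0)=∅
  DF(B1)={B5}
  DF(B2)={B2,B4,B5,B7,B8,B9}
  DF(B3)={B2,B4,B7,B8}
  DF(B4)=∅
  DF(B5)=∅
  DF(B6)={B2,B7,B8}
  DF(B7)={B8,B9}
  DF(B8)=∅
  DF(B9)=∅

DF(B3) = ["B2", "B4", "B7", "B8"]

Answer: ["B2", "B4", "B7", "B8"]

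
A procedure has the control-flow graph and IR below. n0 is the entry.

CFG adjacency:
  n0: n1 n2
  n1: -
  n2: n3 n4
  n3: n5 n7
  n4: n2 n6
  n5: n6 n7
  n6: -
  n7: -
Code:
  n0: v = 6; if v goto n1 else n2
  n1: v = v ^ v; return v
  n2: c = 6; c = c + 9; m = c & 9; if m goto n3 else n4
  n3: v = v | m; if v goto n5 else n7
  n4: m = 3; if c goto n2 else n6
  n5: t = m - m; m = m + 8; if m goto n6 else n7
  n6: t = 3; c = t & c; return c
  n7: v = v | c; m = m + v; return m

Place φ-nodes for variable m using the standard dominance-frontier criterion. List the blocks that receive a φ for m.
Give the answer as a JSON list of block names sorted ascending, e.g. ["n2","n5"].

idom tree: n1←n0 n2←n0 n3←n2 n4←n2 n5←n3 n6←n2 n7←n3
Dom∩ at merges:
  n2: preds {n0,n4}: {n0} ∩ {n0,n2,n4} = {n0}; idom=n0
  n6: preds {n4,n5}: {n0,n2,n4} ∩ {n0,n2,n3,n5} = {n0,n2}; idom=n2
  n7: preds {n3,n5}: {n0,n2,n3} ∩ {n0,n2,n3,n5} = {n0,n2,n3}; idom=n3

DF derivation:
  join n2 pred n0: · stop@n0
  join n2 pred n4: n4→n2 stop@n0
  join n6 pred n4: n4 stop@n2
  join n6 pred n5: n5→n3 stop@n2
  join n7 pred n3: · stop@n3
  join n7 pred n5: n5 stop@n3
  n0: DF=∅
  n1: DF=∅
  n2: DF={n2}
  n3: DF={n6}
  n4: DF={n2,n6}
  n5: DF={n6,n7}
  n6: DF=∅
  n7: DF=∅

φ for m: defs {n2,n4,n5,n7}
  DF⁺ = {n2,n6,n7}

Answer: ["n2", "n6", "n7"]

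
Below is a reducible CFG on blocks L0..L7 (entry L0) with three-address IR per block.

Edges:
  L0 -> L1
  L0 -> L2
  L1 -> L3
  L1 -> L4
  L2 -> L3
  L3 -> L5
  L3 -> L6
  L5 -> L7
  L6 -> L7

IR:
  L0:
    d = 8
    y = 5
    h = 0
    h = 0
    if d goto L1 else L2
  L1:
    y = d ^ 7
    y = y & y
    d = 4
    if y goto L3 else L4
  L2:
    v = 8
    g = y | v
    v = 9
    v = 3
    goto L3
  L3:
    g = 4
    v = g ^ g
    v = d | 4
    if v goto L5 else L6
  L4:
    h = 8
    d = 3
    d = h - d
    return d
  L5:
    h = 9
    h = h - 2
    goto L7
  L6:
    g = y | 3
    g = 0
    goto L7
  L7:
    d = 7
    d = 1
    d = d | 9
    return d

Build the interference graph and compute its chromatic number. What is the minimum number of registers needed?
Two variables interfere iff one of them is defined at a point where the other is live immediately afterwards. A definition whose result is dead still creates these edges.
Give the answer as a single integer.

Answer: 3

Analysis:
def/use:
  L0 def {d,h,y} use ∅
  L1 def {d,y} use {d}
  L2 def {g,v} use {y}
  L3 def {g,v} use {d}
  L4 def {d,h} use ∅
  L5 def {h} use ∅
  L6 def {g} use {y}
  L7 def {d} use ∅

Backward fixpoint:
  live L0: ∅→{d,y}
  live L1: {d}→{d,y}
  live L2: {d,y}→{d,y}
  live L3: {d,y}→{y}
  live L4: ∅→∅
  live L5: ∅→∅
  live L6: {y}→∅
  live L7: ∅→∅

Conflict graph:
  d — {g,h,v,y}
  g — {d,y}
  h — {d,y}
  v — {d,y}
  y — {d,g,h,v}

Colouring:
  clique {d,g,y} ⇒ need ≥ 3
  3-colouring: c0={d}  c1={y}  c2={g,h,v}
  χ = 3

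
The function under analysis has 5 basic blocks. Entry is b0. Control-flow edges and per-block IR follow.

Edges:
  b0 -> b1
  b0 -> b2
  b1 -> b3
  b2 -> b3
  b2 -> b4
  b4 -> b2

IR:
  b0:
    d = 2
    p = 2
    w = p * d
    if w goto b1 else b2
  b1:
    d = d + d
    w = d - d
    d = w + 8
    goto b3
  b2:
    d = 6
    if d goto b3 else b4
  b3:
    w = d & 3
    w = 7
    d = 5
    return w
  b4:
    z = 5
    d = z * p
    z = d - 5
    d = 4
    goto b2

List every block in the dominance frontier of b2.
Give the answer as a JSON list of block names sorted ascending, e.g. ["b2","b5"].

idom tree: b1←b0 b2←b0 b3←b0 b4←b2
Dom at joins:
  b2: preds {b0,b4}: {b0} ∩ {b0,b2,b4} = {b0}; idom=b0
  b3: preds {b1,b2}: {b0,b1} ∩ {b0,b2} = {b0}; idom=b0

DF walk-up:
  join b2 pred b0: · stop@b0
  join b2 pred b4: b4→b2 stop@b0
  join b3 pred b1: b1 stop@b0
  join b3 pred b2: b2 stop@b0
  b0: DF=∅
  b1: DF={b3}
  b2: DF={b2,b3}
  b3: DF=∅
  b4: DF={b2}

DF(b2) = ["b2", "b3"]

Answer: ["b2", "b3"]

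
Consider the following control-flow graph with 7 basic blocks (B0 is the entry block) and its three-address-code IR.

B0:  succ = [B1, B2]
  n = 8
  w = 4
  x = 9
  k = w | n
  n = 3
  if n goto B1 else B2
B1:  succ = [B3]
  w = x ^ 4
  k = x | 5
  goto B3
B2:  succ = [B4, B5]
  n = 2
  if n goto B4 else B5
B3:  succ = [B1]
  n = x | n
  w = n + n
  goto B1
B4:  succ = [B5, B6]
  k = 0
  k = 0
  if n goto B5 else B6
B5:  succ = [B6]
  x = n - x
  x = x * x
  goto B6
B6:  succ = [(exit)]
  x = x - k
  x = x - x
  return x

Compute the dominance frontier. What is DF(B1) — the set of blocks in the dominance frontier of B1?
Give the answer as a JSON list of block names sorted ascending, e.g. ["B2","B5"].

idom tree: B1←B0 B2←B0 B3←B1 B4←B2 B5←B2 B6←B2
Dom at joins:
  B1: preds {B0,B3}: {B0} ∩ {B0,B1,B3} = {B0}; idom=B0
  B5: preds {B2,B4}: {B0,B2} ∩ {B0,B2,B4} = {B0,B2}; idom=B2
  B6: preds {B4,B5}: {B0,B2,B4} ∩ {B0,B2,B5} = {B0,B2}; idom=B2

DF derivation:
  join B1 pred B0: · stop@B0
  join B1 pred B3: B3→B1 stop@B0
  join B5 pred B2: · stop@B2
  join B5 pred B4: B4 stop@B2
  join B6 pred B4: B4 stop@B2
  join B6 pred B5: B5 stop@B2
  B0 → ∅
  B1 → {B1}
  B2 → ∅
  B3 → {B1}
  B4 → {B5,B6}
  B5 → {B6}
  B6 → ∅

DF(B1) = ["B1"]

Answer: ["B1"]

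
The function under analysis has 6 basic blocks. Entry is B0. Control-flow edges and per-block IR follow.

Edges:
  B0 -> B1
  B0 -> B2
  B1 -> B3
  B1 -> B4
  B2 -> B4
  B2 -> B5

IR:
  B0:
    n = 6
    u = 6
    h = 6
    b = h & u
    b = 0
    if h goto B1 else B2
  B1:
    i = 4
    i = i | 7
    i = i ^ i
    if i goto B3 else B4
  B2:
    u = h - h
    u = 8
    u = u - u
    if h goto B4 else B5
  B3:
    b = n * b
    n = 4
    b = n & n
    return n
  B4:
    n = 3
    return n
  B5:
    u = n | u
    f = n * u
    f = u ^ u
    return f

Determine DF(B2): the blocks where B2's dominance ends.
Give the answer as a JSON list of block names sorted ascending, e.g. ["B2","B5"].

Answer: ["B4"]

Analysis:
idom tree: B1←B0 B2←B0 B3←B1 B4←B0 B5←B2
Dom∩ at merges:
  B4: preds {B1,B2}: {B0,B1} ∩ {B0,B2} = {B0}; idom=B0

Frontier:
  join B4 pred B1: B1 stop@B0
  join B4 pred B2: B2 stop@B0
  B0 → ∅
  B1 → {B4}
  B2 → {B4}
  B3 → ∅
  B4 → ∅
  B5 → ∅

DF(B2) = ["B4"]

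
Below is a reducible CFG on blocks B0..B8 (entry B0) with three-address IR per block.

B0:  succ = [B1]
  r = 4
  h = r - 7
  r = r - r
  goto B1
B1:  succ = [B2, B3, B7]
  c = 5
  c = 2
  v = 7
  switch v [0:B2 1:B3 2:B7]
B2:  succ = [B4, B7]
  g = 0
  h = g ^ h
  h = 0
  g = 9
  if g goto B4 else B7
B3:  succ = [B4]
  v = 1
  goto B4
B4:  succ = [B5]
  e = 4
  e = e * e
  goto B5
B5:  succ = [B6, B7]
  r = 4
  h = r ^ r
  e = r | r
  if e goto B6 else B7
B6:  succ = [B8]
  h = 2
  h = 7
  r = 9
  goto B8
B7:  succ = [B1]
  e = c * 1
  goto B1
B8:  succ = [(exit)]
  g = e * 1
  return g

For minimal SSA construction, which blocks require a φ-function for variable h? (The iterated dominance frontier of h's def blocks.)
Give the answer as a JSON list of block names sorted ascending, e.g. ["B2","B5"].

idom tree: B1←B0 B2←B1 B3←B1 B4←B1 B5←B4 B6←B5 B7←B1 B8←B6
Dom at joins:
  B1: preds {B0,B7}: {B0} ∩ {B0,B1,B7} = {B0}; idom=B0
  B4: preds {B2,B3}: {B0,B1,B2} ∩ {B0,B1,B3} = {B0,B1}; idom=B1
  B7: preds {B1,B2,B5}: {B0,B1} ∩ {B0,B1,B2} ∩ {B0,B1,B4,B5} = {B0,B1}; idom=B1

Frontier:
  join B1 pred B0: · stop@B0
  join B1 pred B7: B7→B1 stop@B0
  join B4 pred B2: B2 stop@B1
  join B4 pred B3: B3 stop@B1
  join B7 pred B1: · stop@B1
  join B7 pred B2: B2 stop@B1
  join B7 pred B5: B5→B4 stop@B1
  DF(B0)=∅
  DF(B1)={B1}
  DF(B2)={B4,B7}
  DF(B3)={B4}
  DF(B4)={B7}
  DF(B5)={B7}
  DF(B6)=∅
  DF(B7)={B1}
  DF(B8)=∅

φ for h: defs {B0,B2,B5,B6}
  DF⁺ = {B1,B4,B7}

Answer: ["B1", "B4", "B7"]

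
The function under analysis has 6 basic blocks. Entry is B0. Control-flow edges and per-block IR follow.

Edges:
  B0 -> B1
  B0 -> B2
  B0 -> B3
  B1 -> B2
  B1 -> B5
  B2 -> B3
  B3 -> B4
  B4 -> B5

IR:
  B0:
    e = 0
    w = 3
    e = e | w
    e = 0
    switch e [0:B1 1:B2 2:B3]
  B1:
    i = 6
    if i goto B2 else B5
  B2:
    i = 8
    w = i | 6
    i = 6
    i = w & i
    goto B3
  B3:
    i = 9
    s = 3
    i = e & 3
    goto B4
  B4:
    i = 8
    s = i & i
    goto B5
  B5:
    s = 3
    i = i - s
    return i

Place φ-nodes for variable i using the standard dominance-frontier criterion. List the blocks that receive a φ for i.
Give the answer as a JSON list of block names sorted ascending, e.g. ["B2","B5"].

idom tree: B1←B0 B2←B0 B3←B0 B4←B3 B5←B0
Dom at joins:
  B2: preds {B0,B1}: {B0} ∩ {B0,B1} = {B0}; idom=B0
  B3: preds {B0,B2}: {B0} ∩ {B0,B2} = {B0}; idom=B0
  B5: preds {B1,B4}: {B0,B1} ∩ {B0,B3,B4} = {B0}; idom=B0

DF walk-up:
  join B2 pred B0: · stop@B0
  join B2 pred B1: B1 stop@B0
  join B3 pred B0: · stop@B0
  join B3 pred B2: B2 stop@B0
  join B5 pred B1: B1 stop@B0
  join B5 pred B4: B4→B3 stop@B0
  B0 → ∅
  B1 → {B2,B5}
  B2 → {B3}
  B3 → {B5}
  B4 → {B5}
  B5 → ∅

φ for i: defs {B1,B2,B3,B4,B5}
  DF⁺ = {B2,B3,B5}

Answer: ["B2", "B3", "B5"]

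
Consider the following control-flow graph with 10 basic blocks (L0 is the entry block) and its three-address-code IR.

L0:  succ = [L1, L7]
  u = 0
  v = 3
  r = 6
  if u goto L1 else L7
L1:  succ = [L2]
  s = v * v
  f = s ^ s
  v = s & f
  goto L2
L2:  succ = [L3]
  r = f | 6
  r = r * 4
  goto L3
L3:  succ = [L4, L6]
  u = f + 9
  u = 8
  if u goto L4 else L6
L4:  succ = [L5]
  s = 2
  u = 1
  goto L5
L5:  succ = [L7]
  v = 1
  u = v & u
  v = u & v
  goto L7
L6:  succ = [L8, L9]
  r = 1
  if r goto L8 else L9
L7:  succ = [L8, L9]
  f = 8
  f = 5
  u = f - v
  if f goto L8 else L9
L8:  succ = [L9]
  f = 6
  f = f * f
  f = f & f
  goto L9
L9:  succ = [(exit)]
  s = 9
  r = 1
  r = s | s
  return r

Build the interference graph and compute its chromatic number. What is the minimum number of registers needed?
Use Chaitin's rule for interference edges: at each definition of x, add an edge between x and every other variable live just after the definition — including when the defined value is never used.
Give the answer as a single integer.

def/use:
  L0: {r,u,v} / ∅
  L1: {f,s,v} / {v}
  L2: {r} / {f}
  L3: {u} / {f}
  L4: {s,u} / ∅
  L5: {u,v} / {u}
  L6: {r} / ∅
  L7: {f,u} / {v}
  L8: {f} / ∅
  L9: {r,s} / ∅

Backward fixpoint:
  L0 li=∅ lo={v}
  L1 li={v} lo={f}
  L2 li={f} lo={f}
  L3 li={f} lo=∅
  L4 li=∅ lo={u}
  L5 li={u} lo={v}
  L6 li=∅ lo=∅
  L7 li={v} lo=∅
  L8 li=∅ lo=∅
  L9 li=∅ lo=∅

Interference:
  f — {r,s,u,v}
  r — {f,s,u,v}
  s — {f,r}
  u — {f,r,v}
  v — {f,r,u}

Chromatic number:
  lower bound: {f,r,u,v} mutually conflict ⇒ χ ≥ 4
  assign f→r0 r→r1 s→r2 u→r2 v→r3 — no edge inside a register ⇒ χ ≤ 4
  χ = 4

Answer: 4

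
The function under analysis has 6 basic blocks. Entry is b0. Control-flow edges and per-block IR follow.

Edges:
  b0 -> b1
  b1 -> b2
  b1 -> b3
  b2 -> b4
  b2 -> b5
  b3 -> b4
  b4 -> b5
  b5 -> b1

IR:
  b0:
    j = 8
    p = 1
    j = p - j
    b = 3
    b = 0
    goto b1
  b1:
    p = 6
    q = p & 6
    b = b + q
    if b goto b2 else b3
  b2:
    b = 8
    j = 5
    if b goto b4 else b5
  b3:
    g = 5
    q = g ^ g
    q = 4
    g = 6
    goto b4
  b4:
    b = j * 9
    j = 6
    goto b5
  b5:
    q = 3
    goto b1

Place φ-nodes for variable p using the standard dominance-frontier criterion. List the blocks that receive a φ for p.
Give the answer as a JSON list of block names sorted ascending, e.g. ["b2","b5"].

idom tree: b1←b0 b2←b1 b3←b1 b4←b1 b5←b1
Dom∩ at merges:
  b1: preds {b0,b5}: {b0} ∩ {b0,b1,b5} = {b0}; idom=b0
  b4: preds {b2,b3}: {b0,b1,b2} ∩ {b0,b1,b3} = {b0,b1}; idom=b1
  b5: preds {b2,b4}: {b0,b1,b2} ∩ {b0,b1,b4} = {b0,b1}; idom=b1

Frontier:
  join b1 pred b0: · stop@b0
  join b1 pred b5: b5→b1 stop@b0
  join b4 pred b2: b2 stop@b1
  join b4 pred b3: b3 stop@b1
  join b5 pred b2: b2 stop@b1
  join b5 pred b4: b4 stop@b1
  b0 → ∅
  b1 → {b1}
  b2 → {b4,b5}
  b3 → {b4}
  b4 → {b5}
  b5 → {b1}

φ for p: defs {b0,b1}
  DF⁺ = {b1}

Answer: ["b1"]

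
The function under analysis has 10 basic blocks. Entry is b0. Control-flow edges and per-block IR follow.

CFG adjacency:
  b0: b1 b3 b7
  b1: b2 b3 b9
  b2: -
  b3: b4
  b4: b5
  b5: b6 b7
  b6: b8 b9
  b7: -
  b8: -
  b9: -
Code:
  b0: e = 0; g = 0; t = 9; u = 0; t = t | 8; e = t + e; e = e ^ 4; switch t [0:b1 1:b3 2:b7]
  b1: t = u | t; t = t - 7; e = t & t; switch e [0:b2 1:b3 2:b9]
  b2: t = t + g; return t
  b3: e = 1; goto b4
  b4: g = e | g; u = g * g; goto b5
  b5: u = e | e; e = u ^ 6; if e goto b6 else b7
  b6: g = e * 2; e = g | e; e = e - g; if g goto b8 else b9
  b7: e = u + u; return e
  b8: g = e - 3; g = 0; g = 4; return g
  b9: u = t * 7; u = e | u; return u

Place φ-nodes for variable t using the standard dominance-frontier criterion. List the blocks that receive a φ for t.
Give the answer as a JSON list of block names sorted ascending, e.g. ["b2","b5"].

Answer: ["b3", "b7", "b9"]

Analysis:
idom tree: b1←b0 b2←b1 b3←b0 b4←b3 b5←b4 b6←b5 b7←b0 b8←b6 b9←b0
Dom at joins:
  b3: preds {b0,b1}: {b0} ∩ {b0,b1} = {b0}; idom=b0
  b7: preds {b0,b5}: {b0} ∩ {b0,b3,b4,b5} = {b0}; idom=b0
  b9: preds {b1,b6}: {b0,b1} ∩ {b0,b3,b4,b5,b6} = {b0}; idom=b0

Frontier:
  b3←b0: walk · to b0
  b3←b1: walk b1 to b0
  b7←b0: walk · to b0
  b7←b5: walk b5→b4→b3 to b0
  b9←b1: walk b1 to b0
  b9←b6: walk b6→b5→b4→b3 to b0
  b0: DF=∅
  b1: DF={b3,b9}
  b2: DF=∅
  b3: DF={b7,b9}
  b4: DF={b7,b9}
  b5: DF={b7,b9}
  b6: DF={b9}
  b7: DF=∅
  b8: DF=∅
  b9: DF=∅

φ for t: defs {b0,b1,b2}
  DF⁺ = {b3,b7,b9}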